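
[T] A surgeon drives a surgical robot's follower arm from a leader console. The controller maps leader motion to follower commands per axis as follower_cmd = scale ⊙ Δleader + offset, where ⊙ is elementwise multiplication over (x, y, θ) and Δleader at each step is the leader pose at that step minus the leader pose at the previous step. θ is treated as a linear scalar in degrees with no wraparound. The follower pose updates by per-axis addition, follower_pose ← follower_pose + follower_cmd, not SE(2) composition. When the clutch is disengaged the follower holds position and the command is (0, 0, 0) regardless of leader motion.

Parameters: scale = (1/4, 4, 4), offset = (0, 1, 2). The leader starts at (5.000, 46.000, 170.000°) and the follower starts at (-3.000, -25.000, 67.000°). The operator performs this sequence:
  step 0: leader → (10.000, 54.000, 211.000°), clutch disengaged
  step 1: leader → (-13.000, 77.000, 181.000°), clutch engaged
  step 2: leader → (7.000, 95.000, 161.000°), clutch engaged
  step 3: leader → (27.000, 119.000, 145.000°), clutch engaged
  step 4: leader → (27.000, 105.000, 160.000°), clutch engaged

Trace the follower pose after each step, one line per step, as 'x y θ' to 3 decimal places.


-3.000 -25.000 67.000
-8.750 68.000 -51.000
-3.750 141.000 -129.000
1.250 238.000 -191.000
1.250 183.000 -129.000

step 0: Δleader=(5.000, 8.000, 41.000°), disengaged; cmd=(0,0,0) → follower holds at (-3.000, -25.000, 67.000°)
step 1: Δleader=(-23.000, 23.000, -30.000°), engaged; cmd=(-5.750, 93.000, -118.000°) → follower=(-8.750, 68.000, -51.000°)
step 2: Δleader=(20.000, 18.000, -20.000°), engaged; cmd=(5.000, 73.000, -78.000°) → follower=(-3.750, 141.000, -129.000°)
step 3: Δleader=(20.000, 24.000, -16.000°), engaged; cmd=(5.000, 97.000, -62.000°) → follower=(1.250, 238.000, -191.000°)
step 4: Δleader=(0.000, -14.000, 15.000°), engaged; cmd=(0.000, -55.000, 62.000°) → follower=(1.250, 183.000, -129.000°)


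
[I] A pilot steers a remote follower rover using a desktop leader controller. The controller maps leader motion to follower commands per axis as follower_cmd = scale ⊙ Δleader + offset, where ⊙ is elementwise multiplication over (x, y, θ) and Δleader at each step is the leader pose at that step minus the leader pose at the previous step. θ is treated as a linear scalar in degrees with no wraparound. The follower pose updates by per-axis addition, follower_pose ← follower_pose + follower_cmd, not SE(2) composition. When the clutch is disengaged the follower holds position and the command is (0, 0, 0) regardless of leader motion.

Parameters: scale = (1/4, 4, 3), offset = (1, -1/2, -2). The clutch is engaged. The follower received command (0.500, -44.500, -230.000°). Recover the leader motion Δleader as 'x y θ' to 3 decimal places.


axis x: (0.500 − 1) / (1/4) = -2.000
axis y: (-44.500 − -1/2) / (4) = -11.000
axis θ: (-230.000 − -2) / (3) = -76.000

-2.000 -11.000 -76.000


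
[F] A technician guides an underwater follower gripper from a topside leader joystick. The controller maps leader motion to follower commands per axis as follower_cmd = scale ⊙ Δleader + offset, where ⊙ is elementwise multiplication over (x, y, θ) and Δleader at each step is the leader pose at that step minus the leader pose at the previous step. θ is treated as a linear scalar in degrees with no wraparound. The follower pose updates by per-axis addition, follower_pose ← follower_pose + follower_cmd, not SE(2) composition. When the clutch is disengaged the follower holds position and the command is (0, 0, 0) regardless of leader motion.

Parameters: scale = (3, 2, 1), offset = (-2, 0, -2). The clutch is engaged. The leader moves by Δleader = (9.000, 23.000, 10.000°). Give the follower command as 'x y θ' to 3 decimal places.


axis x: 3·9.000 + -2 = 25.000
axis y: 2·23.000 + 0 = 46.000
axis θ: 1·10.000 + -2 = 8.000

25.000 46.000 8.000


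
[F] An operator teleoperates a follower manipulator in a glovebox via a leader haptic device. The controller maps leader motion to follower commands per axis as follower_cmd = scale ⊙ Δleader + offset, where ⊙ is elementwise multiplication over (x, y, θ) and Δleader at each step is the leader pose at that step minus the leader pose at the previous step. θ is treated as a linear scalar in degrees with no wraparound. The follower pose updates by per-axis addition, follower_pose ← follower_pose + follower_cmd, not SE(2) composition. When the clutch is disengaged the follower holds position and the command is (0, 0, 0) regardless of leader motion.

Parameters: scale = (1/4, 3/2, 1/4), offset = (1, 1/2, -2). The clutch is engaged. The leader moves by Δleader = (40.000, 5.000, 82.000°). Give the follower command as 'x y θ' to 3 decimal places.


axis x: 1/4·40.000 + 1 = 11.000
axis y: 3/2·5.000 + 1/2 = 8.000
axis θ: 1/4·82.000 + -2 = 18.500

11.000 8.000 18.500


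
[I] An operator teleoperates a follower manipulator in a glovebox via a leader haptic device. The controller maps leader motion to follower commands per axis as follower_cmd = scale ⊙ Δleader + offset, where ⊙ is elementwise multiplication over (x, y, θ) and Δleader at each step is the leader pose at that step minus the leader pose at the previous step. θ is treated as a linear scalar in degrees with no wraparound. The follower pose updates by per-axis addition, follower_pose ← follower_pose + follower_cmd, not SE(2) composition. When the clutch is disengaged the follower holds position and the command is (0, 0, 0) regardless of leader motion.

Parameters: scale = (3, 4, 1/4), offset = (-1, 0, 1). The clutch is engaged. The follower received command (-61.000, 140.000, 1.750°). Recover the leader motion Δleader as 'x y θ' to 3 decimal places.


axis x: (-61.000 − -1) / (3) = -20.000
axis y: (140.000 − 0) / (4) = 35.000
axis θ: (1.750 − 1) / (1/4) = 3.000

-20.000 35.000 3.000


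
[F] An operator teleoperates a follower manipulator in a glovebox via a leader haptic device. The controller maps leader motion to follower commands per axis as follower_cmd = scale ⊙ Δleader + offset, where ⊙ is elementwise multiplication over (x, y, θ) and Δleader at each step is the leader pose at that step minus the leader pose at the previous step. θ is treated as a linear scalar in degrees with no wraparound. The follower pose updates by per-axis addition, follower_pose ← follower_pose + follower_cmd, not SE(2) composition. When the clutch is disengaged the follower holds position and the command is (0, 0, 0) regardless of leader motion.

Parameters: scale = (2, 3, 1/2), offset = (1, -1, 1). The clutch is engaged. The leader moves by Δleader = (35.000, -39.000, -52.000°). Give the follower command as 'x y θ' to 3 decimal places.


axis x: 2·35.000 + 1 = 71.000
axis y: 3·-39.000 + -1 = -118.000
axis θ: 1/2·-52.000 + 1 = -25.000

71.000 -118.000 -25.000


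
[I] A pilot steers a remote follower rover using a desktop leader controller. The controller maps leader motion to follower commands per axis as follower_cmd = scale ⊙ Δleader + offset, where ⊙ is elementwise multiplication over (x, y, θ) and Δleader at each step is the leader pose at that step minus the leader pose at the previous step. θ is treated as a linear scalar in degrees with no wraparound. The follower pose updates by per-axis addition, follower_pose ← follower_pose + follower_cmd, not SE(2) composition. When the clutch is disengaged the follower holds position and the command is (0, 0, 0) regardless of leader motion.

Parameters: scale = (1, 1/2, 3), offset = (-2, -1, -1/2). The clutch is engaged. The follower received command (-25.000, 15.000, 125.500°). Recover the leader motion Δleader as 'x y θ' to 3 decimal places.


axis x: (-25.000 − -2) / (1) = -23.000
axis y: (15.000 − -1) / (1/2) = 32.000
axis θ: (125.500 − -1/2) / (3) = 42.000

-23.000 32.000 42.000


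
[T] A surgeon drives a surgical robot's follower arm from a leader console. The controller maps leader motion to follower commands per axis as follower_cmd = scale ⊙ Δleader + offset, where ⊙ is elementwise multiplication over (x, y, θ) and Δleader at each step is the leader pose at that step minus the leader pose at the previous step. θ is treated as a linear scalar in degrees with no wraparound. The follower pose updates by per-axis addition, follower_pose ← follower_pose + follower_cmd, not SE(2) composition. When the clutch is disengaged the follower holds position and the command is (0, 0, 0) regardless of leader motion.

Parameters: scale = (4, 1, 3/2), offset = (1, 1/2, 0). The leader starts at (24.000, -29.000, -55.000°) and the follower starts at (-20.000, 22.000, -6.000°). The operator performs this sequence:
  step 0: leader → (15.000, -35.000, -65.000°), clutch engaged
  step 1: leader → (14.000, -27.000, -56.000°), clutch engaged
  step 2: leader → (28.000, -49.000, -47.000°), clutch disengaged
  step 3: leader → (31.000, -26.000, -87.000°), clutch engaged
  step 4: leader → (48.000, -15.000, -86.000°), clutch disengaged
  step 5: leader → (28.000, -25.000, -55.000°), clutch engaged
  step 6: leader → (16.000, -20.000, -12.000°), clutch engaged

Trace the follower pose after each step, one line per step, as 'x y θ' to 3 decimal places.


-55.000 16.500 -21.000
-58.000 25.000 -7.500
-58.000 25.000 -7.500
-45.000 48.500 -67.500
-45.000 48.500 -67.500
-124.000 39.000 -21.000
-171.000 44.500 43.500

step 0: Δleader=(-9.000, -6.000, -10.000°), engaged; cmd=(-35.000, -5.500, -15.000°) → follower=(-55.000, 16.500, -21.000°)
step 1: Δleader=(-1.000, 8.000, 9.000°), engaged; cmd=(-3.000, 8.500, 13.500°) → follower=(-58.000, 25.000, -7.500°)
step 2: Δleader=(14.000, -22.000, 9.000°), disengaged; cmd=(0,0,0) → follower holds at (-58.000, 25.000, -7.500°)
step 3: Δleader=(3.000, 23.000, -40.000°), engaged; cmd=(13.000, 23.500, -60.000°) → follower=(-45.000, 48.500, -67.500°)
step 4: Δleader=(17.000, 11.000, 1.000°), disengaged; cmd=(0,0,0) → follower holds at (-45.000, 48.500, -67.500°)
step 5: Δleader=(-20.000, -10.000, 31.000°), engaged; cmd=(-79.000, -9.500, 46.500°) → follower=(-124.000, 39.000, -21.000°)
step 6: Δleader=(-12.000, 5.000, 43.000°), engaged; cmd=(-47.000, 5.500, 64.500°) → follower=(-171.000, 44.500, 43.500°)


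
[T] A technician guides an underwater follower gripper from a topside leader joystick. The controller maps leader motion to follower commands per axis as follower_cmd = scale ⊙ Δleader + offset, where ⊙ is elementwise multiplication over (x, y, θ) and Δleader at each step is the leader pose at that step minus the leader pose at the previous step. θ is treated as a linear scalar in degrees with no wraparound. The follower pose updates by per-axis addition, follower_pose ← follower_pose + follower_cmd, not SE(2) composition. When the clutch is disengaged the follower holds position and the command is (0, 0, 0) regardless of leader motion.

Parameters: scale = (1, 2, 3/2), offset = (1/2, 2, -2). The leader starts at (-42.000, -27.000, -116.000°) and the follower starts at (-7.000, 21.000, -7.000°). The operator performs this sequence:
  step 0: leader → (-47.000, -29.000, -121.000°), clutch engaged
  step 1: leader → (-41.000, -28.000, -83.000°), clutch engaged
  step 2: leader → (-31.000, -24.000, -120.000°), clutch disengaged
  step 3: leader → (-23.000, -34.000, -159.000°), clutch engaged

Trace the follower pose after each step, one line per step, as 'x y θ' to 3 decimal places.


step 0: Δleader=(-5.000, -2.000, -5.000°), engaged; cmd=(-4.500, -2.000, -9.500°) → follower=(-11.500, 19.000, -16.500°)
step 1: Δleader=(6.000, 1.000, 38.000°), engaged; cmd=(6.500, 4.000, 55.000°) → follower=(-5.000, 23.000, 38.500°)
step 2: Δleader=(10.000, 4.000, -37.000°), disengaged; cmd=(0,0,0) → follower holds at (-5.000, 23.000, 38.500°)
step 3: Δleader=(8.000, -10.000, -39.000°), engaged; cmd=(8.500, -18.000, -60.500°) → follower=(3.500, 5.000, -22.000°)

-11.500 19.000 -16.500
-5.000 23.000 38.500
-5.000 23.000 38.500
3.500 5.000 -22.000


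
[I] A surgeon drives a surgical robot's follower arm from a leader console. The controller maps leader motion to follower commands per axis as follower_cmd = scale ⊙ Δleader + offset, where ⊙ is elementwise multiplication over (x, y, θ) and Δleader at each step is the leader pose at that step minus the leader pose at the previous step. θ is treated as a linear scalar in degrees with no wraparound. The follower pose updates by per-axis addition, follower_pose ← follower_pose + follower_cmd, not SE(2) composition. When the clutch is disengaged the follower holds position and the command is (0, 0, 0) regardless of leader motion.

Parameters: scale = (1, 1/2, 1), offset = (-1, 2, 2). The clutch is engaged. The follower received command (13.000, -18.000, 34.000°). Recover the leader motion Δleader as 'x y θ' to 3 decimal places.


axis x: (13.000 − -1) / (1) = 14.000
axis y: (-18.000 − 2) / (1/2) = -40.000
axis θ: (34.000 − 2) / (1) = 32.000

14.000 -40.000 32.000


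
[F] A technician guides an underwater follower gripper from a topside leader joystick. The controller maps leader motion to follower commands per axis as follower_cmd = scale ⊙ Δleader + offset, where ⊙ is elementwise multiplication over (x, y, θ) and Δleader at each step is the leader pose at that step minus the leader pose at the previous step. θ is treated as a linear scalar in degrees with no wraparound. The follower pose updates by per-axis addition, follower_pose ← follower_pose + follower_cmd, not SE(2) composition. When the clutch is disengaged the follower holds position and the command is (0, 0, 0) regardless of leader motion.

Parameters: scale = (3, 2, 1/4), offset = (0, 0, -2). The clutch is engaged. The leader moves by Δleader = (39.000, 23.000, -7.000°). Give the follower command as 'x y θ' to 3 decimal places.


117.000 46.000 -3.750

axis x: 3·39.000 + 0 = 117.000
axis y: 2·23.000 + 0 = 46.000
axis θ: 1/4·-7.000 + -2 = -3.750


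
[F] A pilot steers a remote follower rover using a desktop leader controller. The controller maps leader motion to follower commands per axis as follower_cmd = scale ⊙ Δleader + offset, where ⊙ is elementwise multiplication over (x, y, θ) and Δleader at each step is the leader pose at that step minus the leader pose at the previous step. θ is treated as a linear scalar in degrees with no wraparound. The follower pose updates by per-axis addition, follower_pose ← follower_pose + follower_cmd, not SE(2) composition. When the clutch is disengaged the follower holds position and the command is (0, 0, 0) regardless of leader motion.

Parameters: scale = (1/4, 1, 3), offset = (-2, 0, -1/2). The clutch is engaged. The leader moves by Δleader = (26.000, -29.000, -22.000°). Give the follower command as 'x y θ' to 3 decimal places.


4.500 -29.000 -66.500

axis x: 1/4·26.000 + -2 = 4.500
axis y: 1·-29.000 + 0 = -29.000
axis θ: 3·-22.000 + -1/2 = -66.500


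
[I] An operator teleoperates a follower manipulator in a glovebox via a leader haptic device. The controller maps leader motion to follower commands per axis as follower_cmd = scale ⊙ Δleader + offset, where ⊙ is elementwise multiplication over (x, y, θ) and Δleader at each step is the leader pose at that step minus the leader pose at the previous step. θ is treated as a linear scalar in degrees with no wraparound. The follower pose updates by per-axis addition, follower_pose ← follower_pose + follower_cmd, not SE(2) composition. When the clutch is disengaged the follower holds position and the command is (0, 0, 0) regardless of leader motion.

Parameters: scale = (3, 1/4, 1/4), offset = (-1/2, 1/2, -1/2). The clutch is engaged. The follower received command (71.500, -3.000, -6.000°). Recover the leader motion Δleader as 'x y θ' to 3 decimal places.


24.000 -14.000 -22.000

axis x: (71.500 − -1/2) / (3) = 24.000
axis y: (-3.000 − 1/2) / (1/4) = -14.000
axis θ: (-6.000 − -1/2) / (1/4) = -22.000


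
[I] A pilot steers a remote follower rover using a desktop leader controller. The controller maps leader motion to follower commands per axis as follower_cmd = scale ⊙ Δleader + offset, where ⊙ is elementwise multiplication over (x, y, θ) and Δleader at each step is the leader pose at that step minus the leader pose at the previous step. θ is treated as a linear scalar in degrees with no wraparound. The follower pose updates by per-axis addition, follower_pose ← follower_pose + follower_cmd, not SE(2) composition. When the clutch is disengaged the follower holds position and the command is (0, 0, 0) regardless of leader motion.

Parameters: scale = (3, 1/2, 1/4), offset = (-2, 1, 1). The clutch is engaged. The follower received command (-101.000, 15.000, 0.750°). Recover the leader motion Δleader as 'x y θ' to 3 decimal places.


axis x: (-101.000 − -2) / (3) = -33.000
axis y: (15.000 − 1) / (1/2) = 28.000
axis θ: (0.750 − 1) / (1/4) = -1.000

-33.000 28.000 -1.000


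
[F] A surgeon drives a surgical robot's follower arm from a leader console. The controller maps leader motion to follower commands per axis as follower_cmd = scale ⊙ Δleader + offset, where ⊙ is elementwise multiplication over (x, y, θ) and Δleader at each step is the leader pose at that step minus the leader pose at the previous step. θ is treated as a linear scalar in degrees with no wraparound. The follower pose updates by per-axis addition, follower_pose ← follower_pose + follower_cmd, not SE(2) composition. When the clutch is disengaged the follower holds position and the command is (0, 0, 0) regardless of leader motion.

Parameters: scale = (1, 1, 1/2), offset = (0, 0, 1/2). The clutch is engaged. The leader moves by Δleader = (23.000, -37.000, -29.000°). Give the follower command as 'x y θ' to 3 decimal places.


23.000 -37.000 -14.000

axis x: 1·23.000 + 0 = 23.000
axis y: 1·-37.000 + 0 = -37.000
axis θ: 1/2·-29.000 + 1/2 = -14.000


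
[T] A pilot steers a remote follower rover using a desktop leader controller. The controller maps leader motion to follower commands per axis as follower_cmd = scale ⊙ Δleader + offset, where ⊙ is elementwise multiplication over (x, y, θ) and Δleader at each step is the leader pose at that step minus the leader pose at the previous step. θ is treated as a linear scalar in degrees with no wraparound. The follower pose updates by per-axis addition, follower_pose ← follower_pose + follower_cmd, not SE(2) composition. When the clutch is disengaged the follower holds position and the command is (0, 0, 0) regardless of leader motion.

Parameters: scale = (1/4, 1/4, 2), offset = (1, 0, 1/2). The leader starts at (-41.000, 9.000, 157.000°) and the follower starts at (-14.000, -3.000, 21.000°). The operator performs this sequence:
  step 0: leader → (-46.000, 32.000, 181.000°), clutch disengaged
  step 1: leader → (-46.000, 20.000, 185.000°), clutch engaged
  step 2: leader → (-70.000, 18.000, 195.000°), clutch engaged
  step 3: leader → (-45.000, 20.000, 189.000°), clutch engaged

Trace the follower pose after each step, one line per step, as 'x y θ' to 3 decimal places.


-14.000 -3.000 21.000
-13.000 -6.000 29.500
-18.000 -6.500 50.000
-10.750 -6.000 38.500

step 0: Δleader=(-5.000, 23.000, 24.000°), disengaged; cmd=(0,0,0) → follower holds at (-14.000, -3.000, 21.000°)
step 1: Δleader=(0.000, -12.000, 4.000°), engaged; cmd=(1.000, -3.000, 8.500°) → follower=(-13.000, -6.000, 29.500°)
step 2: Δleader=(-24.000, -2.000, 10.000°), engaged; cmd=(-5.000, -0.500, 20.500°) → follower=(-18.000, -6.500, 50.000°)
step 3: Δleader=(25.000, 2.000, -6.000°), engaged; cmd=(7.250, 0.500, -11.500°) → follower=(-10.750, -6.000, 38.500°)


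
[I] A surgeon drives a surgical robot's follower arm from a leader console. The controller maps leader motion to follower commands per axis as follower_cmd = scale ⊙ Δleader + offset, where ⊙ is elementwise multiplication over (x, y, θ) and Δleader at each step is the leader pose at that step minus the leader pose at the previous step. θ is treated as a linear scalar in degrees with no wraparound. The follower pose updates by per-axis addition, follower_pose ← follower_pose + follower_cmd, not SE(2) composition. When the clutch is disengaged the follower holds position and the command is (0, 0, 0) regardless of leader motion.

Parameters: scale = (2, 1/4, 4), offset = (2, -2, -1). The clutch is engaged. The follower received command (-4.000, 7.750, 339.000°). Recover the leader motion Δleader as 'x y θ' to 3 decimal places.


axis x: (-4.000 − 2) / (2) = -3.000
axis y: (7.750 − -2) / (1/4) = 39.000
axis θ: (339.000 − -1) / (4) = 85.000

-3.000 39.000 85.000


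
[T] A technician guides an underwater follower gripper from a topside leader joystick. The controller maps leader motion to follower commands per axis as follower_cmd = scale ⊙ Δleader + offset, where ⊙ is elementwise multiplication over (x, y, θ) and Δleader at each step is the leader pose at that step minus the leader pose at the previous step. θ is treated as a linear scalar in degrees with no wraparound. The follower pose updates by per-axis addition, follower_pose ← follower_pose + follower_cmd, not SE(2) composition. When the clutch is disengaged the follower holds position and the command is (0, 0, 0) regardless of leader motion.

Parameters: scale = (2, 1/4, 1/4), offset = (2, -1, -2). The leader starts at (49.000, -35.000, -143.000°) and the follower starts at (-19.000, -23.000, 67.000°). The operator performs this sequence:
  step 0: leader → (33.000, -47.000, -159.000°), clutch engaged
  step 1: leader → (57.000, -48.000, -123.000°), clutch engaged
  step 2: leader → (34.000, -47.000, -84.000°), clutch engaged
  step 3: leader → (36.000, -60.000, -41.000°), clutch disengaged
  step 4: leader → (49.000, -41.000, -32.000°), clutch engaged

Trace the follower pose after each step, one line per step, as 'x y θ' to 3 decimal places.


step 0: Δleader=(-16.000, -12.000, -16.000°), engaged; cmd=(-30.000, -4.000, -6.000°) → follower=(-49.000, -27.000, 61.000°)
step 1: Δleader=(24.000, -1.000, 36.000°), engaged; cmd=(50.000, -1.250, 7.000°) → follower=(1.000, -28.250, 68.000°)
step 2: Δleader=(-23.000, 1.000, 39.000°), engaged; cmd=(-44.000, -0.750, 7.750°) → follower=(-43.000, -29.000, 75.750°)
step 3: Δleader=(2.000, -13.000, 43.000°), disengaged; cmd=(0,0,0) → follower holds at (-43.000, -29.000, 75.750°)
step 4: Δleader=(13.000, 19.000, 9.000°), engaged; cmd=(28.000, 3.750, 0.250°) → follower=(-15.000, -25.250, 76.000°)

-49.000 -27.000 61.000
1.000 -28.250 68.000
-43.000 -29.000 75.750
-43.000 -29.000 75.750
-15.000 -25.250 76.000


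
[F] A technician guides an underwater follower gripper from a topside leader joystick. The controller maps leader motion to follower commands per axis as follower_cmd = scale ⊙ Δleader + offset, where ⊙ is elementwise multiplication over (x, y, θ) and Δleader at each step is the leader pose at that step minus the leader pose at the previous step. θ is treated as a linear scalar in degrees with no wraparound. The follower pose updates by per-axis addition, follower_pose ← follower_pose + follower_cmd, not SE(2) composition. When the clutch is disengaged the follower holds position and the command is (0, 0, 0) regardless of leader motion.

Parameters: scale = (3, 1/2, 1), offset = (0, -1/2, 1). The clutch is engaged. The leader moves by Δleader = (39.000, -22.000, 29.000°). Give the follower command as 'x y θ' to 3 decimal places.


axis x: 3·39.000 + 0 = 117.000
axis y: 1/2·-22.000 + -1/2 = -11.500
axis θ: 1·29.000 + 1 = 30.000

117.000 -11.500 30.000


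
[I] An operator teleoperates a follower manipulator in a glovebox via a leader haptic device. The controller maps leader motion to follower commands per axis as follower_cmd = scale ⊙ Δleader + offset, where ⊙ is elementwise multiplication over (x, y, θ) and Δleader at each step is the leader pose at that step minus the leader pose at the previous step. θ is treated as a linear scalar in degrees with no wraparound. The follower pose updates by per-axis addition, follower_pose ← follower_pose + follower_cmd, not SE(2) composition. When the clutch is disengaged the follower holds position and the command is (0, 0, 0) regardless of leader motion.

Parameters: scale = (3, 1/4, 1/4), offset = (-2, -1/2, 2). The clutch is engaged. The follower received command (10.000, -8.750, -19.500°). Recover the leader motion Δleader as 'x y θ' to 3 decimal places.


4.000 -33.000 -86.000

axis x: (10.000 − -2) / (3) = 4.000
axis y: (-8.750 − -1/2) / (1/4) = -33.000
axis θ: (-19.500 − 2) / (1/4) = -86.000


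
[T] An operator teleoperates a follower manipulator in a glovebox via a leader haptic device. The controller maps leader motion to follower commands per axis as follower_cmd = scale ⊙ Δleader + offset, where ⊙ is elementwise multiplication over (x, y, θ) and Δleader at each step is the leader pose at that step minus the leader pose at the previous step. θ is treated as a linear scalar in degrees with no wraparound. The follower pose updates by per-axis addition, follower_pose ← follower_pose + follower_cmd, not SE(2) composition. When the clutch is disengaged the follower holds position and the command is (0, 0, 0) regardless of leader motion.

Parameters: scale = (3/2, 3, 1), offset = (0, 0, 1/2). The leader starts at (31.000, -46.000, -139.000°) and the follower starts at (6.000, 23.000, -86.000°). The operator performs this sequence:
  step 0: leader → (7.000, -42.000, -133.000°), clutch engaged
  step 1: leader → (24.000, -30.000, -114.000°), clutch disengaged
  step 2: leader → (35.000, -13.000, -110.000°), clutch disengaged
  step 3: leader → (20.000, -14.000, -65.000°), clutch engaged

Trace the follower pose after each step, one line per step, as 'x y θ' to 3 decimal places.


step 0: Δleader=(-24.000, 4.000, 6.000°), engaged; cmd=(-36.000, 12.000, 6.500°) → follower=(-30.000, 35.000, -79.500°)
step 1: Δleader=(17.000, 12.000, 19.000°), disengaged; cmd=(0,0,0) → follower holds at (-30.000, 35.000, -79.500°)
step 2: Δleader=(11.000, 17.000, 4.000°), disengaged; cmd=(0,0,0) → follower holds at (-30.000, 35.000, -79.500°)
step 3: Δleader=(-15.000, -1.000, 45.000°), engaged; cmd=(-22.500, -3.000, 45.500°) → follower=(-52.500, 32.000, -34.000°)

-30.000 35.000 -79.500
-30.000 35.000 -79.500
-30.000 35.000 -79.500
-52.500 32.000 -34.000


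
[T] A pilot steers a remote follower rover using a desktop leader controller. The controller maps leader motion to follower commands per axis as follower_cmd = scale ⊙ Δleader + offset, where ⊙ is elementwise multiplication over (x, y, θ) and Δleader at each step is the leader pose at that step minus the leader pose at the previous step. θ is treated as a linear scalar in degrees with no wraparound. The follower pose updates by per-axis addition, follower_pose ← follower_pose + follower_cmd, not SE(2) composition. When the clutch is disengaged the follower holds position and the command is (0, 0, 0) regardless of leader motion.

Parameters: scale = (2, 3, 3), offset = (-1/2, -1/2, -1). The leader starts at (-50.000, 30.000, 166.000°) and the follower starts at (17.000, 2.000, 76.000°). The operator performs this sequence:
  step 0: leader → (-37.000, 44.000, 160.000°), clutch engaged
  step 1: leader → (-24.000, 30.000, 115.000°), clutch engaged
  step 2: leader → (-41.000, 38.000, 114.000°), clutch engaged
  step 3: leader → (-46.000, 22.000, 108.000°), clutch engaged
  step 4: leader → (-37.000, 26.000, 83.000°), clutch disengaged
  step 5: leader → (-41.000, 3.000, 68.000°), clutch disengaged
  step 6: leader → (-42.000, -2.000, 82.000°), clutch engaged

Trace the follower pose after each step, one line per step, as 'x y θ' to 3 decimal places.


42.500 43.500 57.000
68.000 1.000 -79.000
33.500 24.500 -83.000
23.000 -24.000 -102.000
23.000 -24.000 -102.000
23.000 -24.000 -102.000
20.500 -39.500 -61.000

step 0: Δleader=(13.000, 14.000, -6.000°), engaged; cmd=(25.500, 41.500, -19.000°) → follower=(42.500, 43.500, 57.000°)
step 1: Δleader=(13.000, -14.000, -45.000°), engaged; cmd=(25.500, -42.500, -136.000°) → follower=(68.000, 1.000, -79.000°)
step 2: Δleader=(-17.000, 8.000, -1.000°), engaged; cmd=(-34.500, 23.500, -4.000°) → follower=(33.500, 24.500, -83.000°)
step 3: Δleader=(-5.000, -16.000, -6.000°), engaged; cmd=(-10.500, -48.500, -19.000°) → follower=(23.000, -24.000, -102.000°)
step 4: Δleader=(9.000, 4.000, -25.000°), disengaged; cmd=(0,0,0) → follower holds at (23.000, -24.000, -102.000°)
step 5: Δleader=(-4.000, -23.000, -15.000°), disengaged; cmd=(0,0,0) → follower holds at (23.000, -24.000, -102.000°)
step 6: Δleader=(-1.000, -5.000, 14.000°), engaged; cmd=(-2.500, -15.500, 41.000°) → follower=(20.500, -39.500, -61.000°)


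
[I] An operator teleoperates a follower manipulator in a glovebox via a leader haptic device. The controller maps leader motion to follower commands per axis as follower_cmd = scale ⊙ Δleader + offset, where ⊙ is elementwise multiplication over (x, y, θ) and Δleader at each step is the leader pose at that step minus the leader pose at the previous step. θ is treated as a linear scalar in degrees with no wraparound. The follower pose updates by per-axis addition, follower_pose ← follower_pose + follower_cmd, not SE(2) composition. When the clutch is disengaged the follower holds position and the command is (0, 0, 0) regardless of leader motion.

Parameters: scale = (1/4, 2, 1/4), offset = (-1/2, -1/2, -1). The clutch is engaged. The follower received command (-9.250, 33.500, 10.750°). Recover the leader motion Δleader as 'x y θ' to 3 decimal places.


-35.000 17.000 47.000

axis x: (-9.250 − -1/2) / (1/4) = -35.000
axis y: (33.500 − -1/2) / (2) = 17.000
axis θ: (10.750 − -1) / (1/4) = 47.000


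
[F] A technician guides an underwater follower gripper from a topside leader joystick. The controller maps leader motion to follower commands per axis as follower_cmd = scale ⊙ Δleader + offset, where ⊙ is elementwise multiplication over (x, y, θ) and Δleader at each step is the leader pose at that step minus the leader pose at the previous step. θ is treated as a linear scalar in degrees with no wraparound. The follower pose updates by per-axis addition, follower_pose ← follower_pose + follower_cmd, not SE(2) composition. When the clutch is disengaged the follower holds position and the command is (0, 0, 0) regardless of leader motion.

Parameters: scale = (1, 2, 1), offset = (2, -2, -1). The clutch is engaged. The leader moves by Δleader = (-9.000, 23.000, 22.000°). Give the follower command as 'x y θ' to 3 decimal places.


-7.000 44.000 21.000

axis x: 1·-9.000 + 2 = -7.000
axis y: 2·23.000 + -2 = 44.000
axis θ: 1·22.000 + -1 = 21.000


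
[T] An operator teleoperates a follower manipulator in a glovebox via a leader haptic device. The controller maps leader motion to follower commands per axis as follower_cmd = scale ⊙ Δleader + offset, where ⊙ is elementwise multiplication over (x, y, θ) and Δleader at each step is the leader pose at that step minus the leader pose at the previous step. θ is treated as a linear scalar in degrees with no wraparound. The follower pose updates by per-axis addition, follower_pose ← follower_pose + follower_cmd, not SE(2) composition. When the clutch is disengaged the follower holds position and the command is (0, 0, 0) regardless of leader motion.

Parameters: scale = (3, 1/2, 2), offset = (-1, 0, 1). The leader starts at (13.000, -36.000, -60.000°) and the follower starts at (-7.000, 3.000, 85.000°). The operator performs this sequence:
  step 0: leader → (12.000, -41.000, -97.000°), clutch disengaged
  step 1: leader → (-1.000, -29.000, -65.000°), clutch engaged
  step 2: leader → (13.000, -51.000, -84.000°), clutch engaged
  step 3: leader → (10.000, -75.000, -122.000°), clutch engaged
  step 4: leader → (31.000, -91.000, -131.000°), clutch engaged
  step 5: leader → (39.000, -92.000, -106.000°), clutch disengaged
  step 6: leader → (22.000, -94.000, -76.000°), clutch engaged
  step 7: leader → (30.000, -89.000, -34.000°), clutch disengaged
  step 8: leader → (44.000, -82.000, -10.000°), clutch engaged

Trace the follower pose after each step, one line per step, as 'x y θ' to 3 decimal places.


-7.000 3.000 85.000
-47.000 9.000 150.000
-6.000 -2.000 113.000
-16.000 -14.000 38.000
46.000 -22.000 21.000
46.000 -22.000 21.000
-6.000 -23.000 82.000
-6.000 -23.000 82.000
35.000 -19.500 131.000

step 0: Δleader=(-1.000, -5.000, -37.000°), disengaged; cmd=(0,0,0) → follower holds at (-7.000, 3.000, 85.000°)
step 1: Δleader=(-13.000, 12.000, 32.000°), engaged; cmd=(-40.000, 6.000, 65.000°) → follower=(-47.000, 9.000, 150.000°)
step 2: Δleader=(14.000, -22.000, -19.000°), engaged; cmd=(41.000, -11.000, -37.000°) → follower=(-6.000, -2.000, 113.000°)
step 3: Δleader=(-3.000, -24.000, -38.000°), engaged; cmd=(-10.000, -12.000, -75.000°) → follower=(-16.000, -14.000, 38.000°)
step 4: Δleader=(21.000, -16.000, -9.000°), engaged; cmd=(62.000, -8.000, -17.000°) → follower=(46.000, -22.000, 21.000°)
step 5: Δleader=(8.000, -1.000, 25.000°), disengaged; cmd=(0,0,0) → follower holds at (46.000, -22.000, 21.000°)
step 6: Δleader=(-17.000, -2.000, 30.000°), engaged; cmd=(-52.000, -1.000, 61.000°) → follower=(-6.000, -23.000, 82.000°)
step 7: Δleader=(8.000, 5.000, 42.000°), disengaged; cmd=(0,0,0) → follower holds at (-6.000, -23.000, 82.000°)
step 8: Δleader=(14.000, 7.000, 24.000°), engaged; cmd=(41.000, 3.500, 49.000°) → follower=(35.000, -19.500, 131.000°)


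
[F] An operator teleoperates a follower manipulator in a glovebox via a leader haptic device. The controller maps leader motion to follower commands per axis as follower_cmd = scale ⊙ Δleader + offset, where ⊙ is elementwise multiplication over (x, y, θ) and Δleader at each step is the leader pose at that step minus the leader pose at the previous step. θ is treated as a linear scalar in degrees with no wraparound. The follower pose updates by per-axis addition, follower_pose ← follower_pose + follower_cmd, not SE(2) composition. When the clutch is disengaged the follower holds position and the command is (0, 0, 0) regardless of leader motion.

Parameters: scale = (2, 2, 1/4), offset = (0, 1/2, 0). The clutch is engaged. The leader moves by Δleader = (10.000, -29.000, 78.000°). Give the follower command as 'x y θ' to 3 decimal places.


20.000 -57.500 19.500

axis x: 2·10.000 + 0 = 20.000
axis y: 2·-29.000 + 1/2 = -57.500
axis θ: 1/4·78.000 + 0 = 19.500


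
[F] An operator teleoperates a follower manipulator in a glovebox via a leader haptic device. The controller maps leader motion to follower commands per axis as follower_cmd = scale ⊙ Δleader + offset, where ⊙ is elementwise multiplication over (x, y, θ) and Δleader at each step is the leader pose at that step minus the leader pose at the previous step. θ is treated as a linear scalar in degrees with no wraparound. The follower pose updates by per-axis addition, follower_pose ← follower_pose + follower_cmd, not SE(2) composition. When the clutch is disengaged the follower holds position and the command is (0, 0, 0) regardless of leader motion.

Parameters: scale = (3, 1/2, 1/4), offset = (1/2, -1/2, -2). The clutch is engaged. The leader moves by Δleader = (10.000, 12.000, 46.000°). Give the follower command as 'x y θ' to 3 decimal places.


axis x: 3·10.000 + 1/2 = 30.500
axis y: 1/2·12.000 + -1/2 = 5.500
axis θ: 1/4·46.000 + -2 = 9.500

30.500 5.500 9.500


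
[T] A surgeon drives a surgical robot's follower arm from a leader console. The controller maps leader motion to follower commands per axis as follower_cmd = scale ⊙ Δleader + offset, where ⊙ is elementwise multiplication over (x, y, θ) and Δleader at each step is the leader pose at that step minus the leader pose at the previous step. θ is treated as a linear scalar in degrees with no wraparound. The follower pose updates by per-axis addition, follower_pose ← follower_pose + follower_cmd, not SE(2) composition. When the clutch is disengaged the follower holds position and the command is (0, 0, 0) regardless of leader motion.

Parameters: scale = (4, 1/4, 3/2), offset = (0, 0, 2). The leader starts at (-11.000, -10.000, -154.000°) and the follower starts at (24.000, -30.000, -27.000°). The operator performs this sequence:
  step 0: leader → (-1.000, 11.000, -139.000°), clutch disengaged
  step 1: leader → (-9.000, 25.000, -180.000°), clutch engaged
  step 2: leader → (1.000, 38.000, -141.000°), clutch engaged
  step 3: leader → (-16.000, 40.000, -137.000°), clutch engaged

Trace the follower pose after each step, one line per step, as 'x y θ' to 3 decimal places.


step 0: Δleader=(10.000, 21.000, 15.000°), disengaged; cmd=(0,0,0) → follower holds at (24.000, -30.000, -27.000°)
step 1: Δleader=(-8.000, 14.000, -41.000°), engaged; cmd=(-32.000, 3.500, -59.500°) → follower=(-8.000, -26.500, -86.500°)
step 2: Δleader=(10.000, 13.000, 39.000°), engaged; cmd=(40.000, 3.250, 60.500°) → follower=(32.000, -23.250, -26.000°)
step 3: Δleader=(-17.000, 2.000, 4.000°), engaged; cmd=(-68.000, 0.500, 8.000°) → follower=(-36.000, -22.750, -18.000°)

24.000 -30.000 -27.000
-8.000 -26.500 -86.500
32.000 -23.250 -26.000
-36.000 -22.750 -18.000


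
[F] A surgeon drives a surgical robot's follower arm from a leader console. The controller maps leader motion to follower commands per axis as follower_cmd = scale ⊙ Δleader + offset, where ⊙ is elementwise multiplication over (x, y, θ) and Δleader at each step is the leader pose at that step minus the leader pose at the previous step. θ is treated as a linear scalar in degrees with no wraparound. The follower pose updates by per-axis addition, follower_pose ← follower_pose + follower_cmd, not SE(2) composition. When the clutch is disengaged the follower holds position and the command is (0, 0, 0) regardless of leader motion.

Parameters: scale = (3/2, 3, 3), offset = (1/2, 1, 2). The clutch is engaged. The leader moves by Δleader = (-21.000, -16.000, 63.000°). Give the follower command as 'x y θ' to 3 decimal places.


-31.000 -47.000 191.000

axis x: 3/2·-21.000 + 1/2 = -31.000
axis y: 3·-16.000 + 1 = -47.000
axis θ: 3·63.000 + 2 = 191.000


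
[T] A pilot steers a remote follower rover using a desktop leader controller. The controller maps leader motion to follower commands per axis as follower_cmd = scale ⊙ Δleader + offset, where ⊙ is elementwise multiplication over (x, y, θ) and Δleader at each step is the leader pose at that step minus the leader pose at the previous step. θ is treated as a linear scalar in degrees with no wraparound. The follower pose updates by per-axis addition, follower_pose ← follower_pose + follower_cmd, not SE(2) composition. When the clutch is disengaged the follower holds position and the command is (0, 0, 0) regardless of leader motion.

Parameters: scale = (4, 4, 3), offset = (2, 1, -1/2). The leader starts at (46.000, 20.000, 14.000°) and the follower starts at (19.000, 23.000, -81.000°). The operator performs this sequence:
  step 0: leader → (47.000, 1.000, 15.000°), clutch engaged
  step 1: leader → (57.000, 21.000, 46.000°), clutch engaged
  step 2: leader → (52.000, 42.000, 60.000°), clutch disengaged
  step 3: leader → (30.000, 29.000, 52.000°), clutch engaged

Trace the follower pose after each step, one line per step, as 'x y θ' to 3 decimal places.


25.000 -52.000 -78.500
67.000 29.000 14.000
67.000 29.000 14.000
-19.000 -22.000 -10.500

step 0: Δleader=(1.000, -19.000, 1.000°), engaged; cmd=(6.000, -75.000, 2.500°) → follower=(25.000, -52.000, -78.500°)
step 1: Δleader=(10.000, 20.000, 31.000°), engaged; cmd=(42.000, 81.000, 92.500°) → follower=(67.000, 29.000, 14.000°)
step 2: Δleader=(-5.000, 21.000, 14.000°), disengaged; cmd=(0,0,0) → follower holds at (67.000, 29.000, 14.000°)
step 3: Δleader=(-22.000, -13.000, -8.000°), engaged; cmd=(-86.000, -51.000, -24.500°) → follower=(-19.000, -22.000, -10.500°)
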